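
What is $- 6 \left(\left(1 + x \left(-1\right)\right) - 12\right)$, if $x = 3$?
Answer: $84$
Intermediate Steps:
$- 6 \left(\left(1 + x \left(-1\right)\right) - 12\right) = - 6 \left(\left(1 + 3 \left(-1\right)\right) - 12\right) = - 6 \left(\left(1 - 3\right) - 12\right) = - 6 \left(-2 - 12\right) = \left(-6\right) \left(-14\right) = 84$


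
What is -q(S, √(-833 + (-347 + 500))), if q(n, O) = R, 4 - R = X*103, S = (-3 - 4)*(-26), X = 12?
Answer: 1232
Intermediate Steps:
S = 182 (S = -7*(-26) = 182)
R = -1232 (R = 4 - 12*103 = 4 - 1*1236 = 4 - 1236 = -1232)
q(n, O) = -1232
-q(S, √(-833 + (-347 + 500))) = -1*(-1232) = 1232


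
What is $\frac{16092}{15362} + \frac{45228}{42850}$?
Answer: $\frac{346083684}{164565425} \approx 2.103$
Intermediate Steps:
$\frac{16092}{15362} + \frac{45228}{42850} = 16092 \cdot \frac{1}{15362} + 45228 \cdot \frac{1}{42850} = \frac{8046}{7681} + \frac{22614}{21425} = \frac{346083684}{164565425}$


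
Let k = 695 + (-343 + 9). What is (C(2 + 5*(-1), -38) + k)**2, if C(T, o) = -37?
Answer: 104976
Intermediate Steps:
k = 361 (k = 695 - 334 = 361)
(C(2 + 5*(-1), -38) + k)**2 = (-37 + 361)**2 = 324**2 = 104976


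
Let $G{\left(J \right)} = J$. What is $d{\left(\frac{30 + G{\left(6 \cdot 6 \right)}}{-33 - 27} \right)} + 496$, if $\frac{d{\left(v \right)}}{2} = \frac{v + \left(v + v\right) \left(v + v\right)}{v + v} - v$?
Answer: $\frac{2474}{5} \approx 494.8$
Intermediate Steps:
$d{\left(v \right)} = - 2 v + \frac{v + 4 v^{2}}{v}$ ($d{\left(v \right)} = 2 \left(\frac{v + \left(v + v\right) \left(v + v\right)}{v + v} - v\right) = 2 \left(\frac{v + 2 v 2 v}{2 v} - v\right) = 2 \left(\left(v + 4 v^{2}\right) \frac{1}{2 v} - v\right) = 2 \left(\frac{v + 4 v^{2}}{2 v} - v\right) = 2 \left(- v + \frac{v + 4 v^{2}}{2 v}\right) = - 2 v + \frac{v + 4 v^{2}}{v}$)
$d{\left(\frac{30 + G{\left(6 \cdot 6 \right)}}{-33 - 27} \right)} + 496 = \left(1 + 2 \frac{30 + 6 \cdot 6}{-33 - 27}\right) + 496 = \left(1 + 2 \frac{30 + 36}{-60}\right) + 496 = \left(1 + 2 \cdot 66 \left(- \frac{1}{60}\right)\right) + 496 = \left(1 + 2 \left(- \frac{11}{10}\right)\right) + 496 = \left(1 - \frac{11}{5}\right) + 496 = - \frac{6}{5} + 496 = \frac{2474}{5}$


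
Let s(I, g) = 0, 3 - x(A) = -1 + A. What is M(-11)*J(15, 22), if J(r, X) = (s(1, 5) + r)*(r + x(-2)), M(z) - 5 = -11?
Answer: -1890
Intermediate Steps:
M(z) = -6 (M(z) = 5 - 11 = -6)
x(A) = 4 - A (x(A) = 3 - (-1 + A) = 3 + (1 - A) = 4 - A)
J(r, X) = r*(6 + r) (J(r, X) = (0 + r)*(r + (4 - 1*(-2))) = r*(r + (4 + 2)) = r*(r + 6) = r*(6 + r))
M(-11)*J(15, 22) = -90*(6 + 15) = -90*21 = -6*315 = -1890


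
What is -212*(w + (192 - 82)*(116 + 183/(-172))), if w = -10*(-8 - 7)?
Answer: -116620670/43 ≈ -2.7121e+6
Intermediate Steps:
w = 150 (w = -10*(-15) = 150)
-212*(w + (192 - 82)*(116 + 183/(-172))) = -212*(150 + (192 - 82)*(116 + 183/(-172))) = -212*(150 + 110*(116 + 183*(-1/172))) = -212*(150 + 110*(116 - 183/172)) = -212*(150 + 110*(19769/172)) = -212*(150 + 1087295/86) = -212*1100195/86 = -116620670/43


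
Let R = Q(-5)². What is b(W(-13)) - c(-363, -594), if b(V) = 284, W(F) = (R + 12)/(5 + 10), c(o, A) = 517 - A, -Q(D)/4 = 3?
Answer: -827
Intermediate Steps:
Q(D) = -12 (Q(D) = -4*3 = -12)
R = 144 (R = (-12)² = 144)
W(F) = 52/5 (W(F) = (144 + 12)/(5 + 10) = 156/15 = 156*(1/15) = 52/5)
b(W(-13)) - c(-363, -594) = 284 - (517 - 1*(-594)) = 284 - (517 + 594) = 284 - 1*1111 = 284 - 1111 = -827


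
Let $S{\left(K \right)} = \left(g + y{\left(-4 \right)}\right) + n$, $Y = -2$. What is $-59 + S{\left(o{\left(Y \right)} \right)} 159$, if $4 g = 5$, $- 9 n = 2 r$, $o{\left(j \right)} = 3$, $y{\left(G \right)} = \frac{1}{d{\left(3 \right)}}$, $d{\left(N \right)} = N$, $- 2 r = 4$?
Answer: $\frac{3161}{12} \approx 263.42$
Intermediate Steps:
$r = -2$ ($r = \left(- \frac{1}{2}\right) 4 = -2$)
$y{\left(G \right)} = \frac{1}{3}$
$n = \frac{4}{9}$ ($n = - \frac{2 \left(-2\right)}{9} = \left(- \frac{1}{9}\right) \left(-4\right) = \frac{4}{9} \approx 0.44444$)
$g = \frac{5}{4}$ ($g = \frac{1}{4} \cdot 5 = \frac{5}{4} \approx 1.25$)
$S{\left(K \right)} = \frac{73}{36}$ ($S{\left(K \right)} = \left(\frac{5}{4} + \frac{1}{3}\right) + \frac{4}{9} = \frac{19}{12} + \frac{4}{9} = \frac{73}{36}$)
$-59 + S{\left(o{\left(Y \right)} \right)} 159 = -59 + \frac{73}{36} \cdot 159 = -59 + \frac{3869}{12} = \frac{3161}{12}$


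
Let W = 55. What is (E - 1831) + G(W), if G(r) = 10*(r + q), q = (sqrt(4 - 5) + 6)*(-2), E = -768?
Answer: -2169 - 20*I ≈ -2169.0 - 20.0*I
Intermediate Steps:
q = -12 - 2*I (q = (sqrt(-1) + 6)*(-2) = (I + 6)*(-2) = (6 + I)*(-2) = -12 - 2*I ≈ -12.0 - 2.0*I)
G(r) = -120 - 20*I + 10*r (G(r) = 10*(r + (-12 - 2*I)) = 10*(-12 + r - 2*I) = -120 - 20*I + 10*r)
(E - 1831) + G(W) = (-768 - 1831) + (-120 - 20*I + 10*55) = -2599 + (-120 - 20*I + 550) = -2599 + (430 - 20*I) = -2169 - 20*I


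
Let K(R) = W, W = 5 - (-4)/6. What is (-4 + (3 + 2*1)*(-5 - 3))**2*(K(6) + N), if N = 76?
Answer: 474320/3 ≈ 1.5811e+5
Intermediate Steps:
W = 17/3 (W = 5 - (-4)/6 = 5 - 1*(-2/3) = 5 + 2/3 = 17/3 ≈ 5.6667)
K(R) = 17/3
(-4 + (3 + 2*1)*(-5 - 3))**2*(K(6) + N) = (-4 + (3 + 2*1)*(-5 - 3))**2*(17/3 + 76) = (-4 + (3 + 2)*(-8))**2*(245/3) = (-4 + 5*(-8))**2*(245/3) = (-4 - 40)**2*(245/3) = (-44)**2*(245/3) = 1936*(245/3) = 474320/3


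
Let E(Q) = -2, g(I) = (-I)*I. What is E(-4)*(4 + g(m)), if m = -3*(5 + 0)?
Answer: 442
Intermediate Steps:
m = -15 (m = -3*5 = -15)
g(I) = -I**2
E(-4)*(4 + g(m)) = -2*(4 - 1*(-15)**2) = -2*(4 - 1*225) = -2*(4 - 225) = -2*(-221) = 442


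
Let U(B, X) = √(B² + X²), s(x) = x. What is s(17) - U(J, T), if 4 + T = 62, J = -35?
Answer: 17 - √4589 ≈ -50.742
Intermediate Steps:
T = 58 (T = -4 + 62 = 58)
s(17) - U(J, T) = 17 - √((-35)² + 58²) = 17 - √(1225 + 3364) = 17 - √4589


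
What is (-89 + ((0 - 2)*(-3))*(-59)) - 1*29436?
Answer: -29879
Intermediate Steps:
(-89 + ((0 - 2)*(-3))*(-59)) - 1*29436 = (-89 - 2*(-3)*(-59)) - 29436 = (-89 + 6*(-59)) - 29436 = (-89 - 354) - 29436 = -443 - 29436 = -29879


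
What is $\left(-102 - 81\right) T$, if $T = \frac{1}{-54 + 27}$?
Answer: $\frac{61}{9} \approx 6.7778$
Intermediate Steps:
$T = - \frac{1}{27}$ ($T = \frac{1}{-27} = - \frac{1}{27} \approx -0.037037$)
$\left(-102 - 81\right) T = \left(-102 - 81\right) \left(- \frac{1}{27}\right) = \left(-183\right) \left(- \frac{1}{27}\right) = \frac{61}{9}$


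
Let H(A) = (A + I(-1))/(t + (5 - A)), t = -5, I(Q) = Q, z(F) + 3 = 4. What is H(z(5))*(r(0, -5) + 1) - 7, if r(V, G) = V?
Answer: -7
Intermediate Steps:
z(F) = 1 (z(F) = -3 + 4 = 1)
H(A) = -(-1 + A)/A (H(A) = (A - 1)/(-5 + (5 - A)) = (-1 + A)/((-A)) = (-1 + A)*(-1/A) = -(-1 + A)/A)
H(z(5))*(r(0, -5) + 1) - 7 = ((1 - 1*1)/1)*(0 + 1) - 7 = (1*(1 - 1))*1 - 7 = (1*0)*1 - 7 = 0*1 - 7 = 0 - 7 = -7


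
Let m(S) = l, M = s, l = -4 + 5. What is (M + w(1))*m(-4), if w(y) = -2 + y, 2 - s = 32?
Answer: -31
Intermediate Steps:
s = -30 (s = 2 - 1*32 = 2 - 32 = -30)
l = 1
M = -30
m(S) = 1
(M + w(1))*m(-4) = (-30 + (-2 + 1))*1 = (-30 - 1)*1 = -31*1 = -31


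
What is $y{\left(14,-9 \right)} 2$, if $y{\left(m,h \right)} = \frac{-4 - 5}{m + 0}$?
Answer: $- \frac{9}{7} \approx -1.2857$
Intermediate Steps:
$y{\left(m,h \right)} = - \frac{9}{m}$
$y{\left(14,-9 \right)} 2 = - \frac{9}{14} \cdot 2 = \left(-9\right) \frac{1}{14} \cdot 2 = \left(- \frac{9}{14}\right) 2 = - \frac{9}{7}$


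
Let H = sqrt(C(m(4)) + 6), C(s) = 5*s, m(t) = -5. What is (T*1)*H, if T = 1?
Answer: I*sqrt(19) ≈ 4.3589*I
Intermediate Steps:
H = I*sqrt(19) (H = sqrt(5*(-5) + 6) = sqrt(-25 + 6) = sqrt(-19) = I*sqrt(19) ≈ 4.3589*I)
(T*1)*H = (1*1)*(I*sqrt(19)) = 1*(I*sqrt(19)) = I*sqrt(19)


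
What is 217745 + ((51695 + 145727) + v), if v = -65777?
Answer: 349390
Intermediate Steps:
217745 + ((51695 + 145727) + v) = 217745 + ((51695 + 145727) - 65777) = 217745 + (197422 - 65777) = 217745 + 131645 = 349390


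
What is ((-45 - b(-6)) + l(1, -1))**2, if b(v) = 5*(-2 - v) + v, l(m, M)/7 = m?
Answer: 2704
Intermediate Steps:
l(m, M) = 7*m
b(v) = -10 - 4*v (b(v) = (-10 - 5*v) + v = -10 - 4*v)
((-45 - b(-6)) + l(1, -1))**2 = ((-45 - (-10 - 4*(-6))) + 7*1)**2 = ((-45 - (-10 + 24)) + 7)**2 = ((-45 - 1*14) + 7)**2 = ((-45 - 14) + 7)**2 = (-59 + 7)**2 = (-52)**2 = 2704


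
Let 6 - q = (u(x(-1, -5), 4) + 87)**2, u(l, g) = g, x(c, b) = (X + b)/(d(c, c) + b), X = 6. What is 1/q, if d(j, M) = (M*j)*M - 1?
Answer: -1/8275 ≈ -0.00012085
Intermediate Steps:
d(j, M) = -1 + j*M**2 (d(j, M) = j*M**2 - 1 = -1 + j*M**2)
x(c, b) = (6 + b)/(-1 + b + c**3) (x(c, b) = (6 + b)/((-1 + c*c**2) + b) = (6 + b)/((-1 + c**3) + b) = (6 + b)/(-1 + b + c**3))
q = -8275 (q = 6 - (4 + 87)**2 = 6 - 1*91**2 = 6 - 1*8281 = 6 - 8281 = -8275)
1/q = 1/(-8275) = -1/8275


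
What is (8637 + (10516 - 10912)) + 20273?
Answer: 28514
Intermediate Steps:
(8637 + (10516 - 10912)) + 20273 = (8637 - 396) + 20273 = 8241 + 20273 = 28514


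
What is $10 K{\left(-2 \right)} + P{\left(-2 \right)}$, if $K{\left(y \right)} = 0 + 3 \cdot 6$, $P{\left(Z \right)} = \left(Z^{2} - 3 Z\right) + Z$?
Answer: $188$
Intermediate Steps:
$P{\left(Z \right)} = Z^{2} - 2 Z$
$K{\left(y \right)} = 18$ ($K{\left(y \right)} = 0 + 18 = 18$)
$10 K{\left(-2 \right)} + P{\left(-2 \right)} = 10 \cdot 18 - 2 \left(-2 - 2\right) = 180 - -8 = 180 + 8 = 188$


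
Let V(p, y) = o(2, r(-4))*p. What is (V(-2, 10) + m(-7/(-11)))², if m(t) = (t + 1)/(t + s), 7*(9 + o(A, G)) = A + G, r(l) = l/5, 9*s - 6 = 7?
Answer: 4420787121/12996025 ≈ 340.16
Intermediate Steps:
s = 13/9 (s = ⅔ + (⅑)*7 = ⅔ + 7/9 = 13/9 ≈ 1.4444)
r(l) = l/5 (r(l) = l*(⅕) = l/5)
o(A, G) = -9 + A/7 + G/7 (o(A, G) = -9 + (A + G)/7 = -9 + (A/7 + G/7) = -9 + A/7 + G/7)
V(p, y) = -309*p/35 (V(p, y) = (-9 + (⅐)*2 + ((⅕)*(-4))/7)*p = (-9 + 2/7 + (⅐)*(-⅘))*p = (-9 + 2/7 - 4/35)*p = -309*p/35)
m(t) = (1 + t)/(13/9 + t) (m(t) = (t + 1)/(t + 13/9) = (1 + t)/(13/9 + t))
(V(-2, 10) + m(-7/(-11)))² = (-309/35*(-2) + 9*(1 - 7/(-11))/(13 + 9*(-7/(-11))))² = (618/35 + 9*(1 - 7*(-1/11))/(13 + 9*(-7*(-1/11))))² = (618/35 + 9*(1 + 7/11)/(13 + 9*(7/11)))² = (618/35 + 9*(18/11)/(13 + 63/11))² = (618/35 + 9*(18/11)/(206/11))² = (618/35 + 9*(11/206)*(18/11))² = (618/35 + 81/103)² = (66489/3605)² = 4420787121/12996025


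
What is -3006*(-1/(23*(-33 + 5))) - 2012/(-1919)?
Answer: -2236393/617918 ≈ -3.6192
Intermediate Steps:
-3006*(-1/(23*(-33 + 5))) - 2012/(-1919) = -3006/((-28*(-23))) - 2012*(-1/1919) = -3006/644 + 2012/1919 = -3006*1/644 + 2012/1919 = -1503/322 + 2012/1919 = -2236393/617918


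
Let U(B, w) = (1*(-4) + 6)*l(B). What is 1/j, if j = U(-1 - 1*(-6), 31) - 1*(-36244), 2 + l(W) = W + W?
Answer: 1/36260 ≈ 2.7579e-5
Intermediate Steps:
l(W) = -2 + 2*W (l(W) = -2 + (W + W) = -2 + 2*W)
U(B, w) = -4 + 4*B (U(B, w) = (1*(-4) + 6)*(-2 + 2*B) = (-4 + 6)*(-2 + 2*B) = 2*(-2 + 2*B) = -4 + 4*B)
j = 36260 (j = (-4 + 4*(-1 - 1*(-6))) - 1*(-36244) = (-4 + 4*(-1 + 6)) + 36244 = (-4 + 4*5) + 36244 = (-4 + 20) + 36244 = 16 + 36244 = 36260)
1/j = 1/36260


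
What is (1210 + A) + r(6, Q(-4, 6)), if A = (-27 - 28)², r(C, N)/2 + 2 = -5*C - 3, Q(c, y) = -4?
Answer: 4165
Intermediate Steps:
r(C, N) = -10 - 10*C (r(C, N) = -4 + 2*(-5*C - 3) = -4 + 2*(-3 - 5*C) = -4 + (-6 - 10*C) = -10 - 10*C)
A = 3025 (A = (-55)² = 3025)
(1210 + A) + r(6, Q(-4, 6)) = (1210 + 3025) + (-10 - 10*6) = 4235 + (-10 - 60) = 4235 - 70 = 4165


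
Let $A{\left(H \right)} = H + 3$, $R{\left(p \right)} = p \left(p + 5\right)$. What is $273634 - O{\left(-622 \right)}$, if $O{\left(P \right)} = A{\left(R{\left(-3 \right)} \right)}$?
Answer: $273637$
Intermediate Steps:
$R{\left(p \right)} = p \left(5 + p\right)$
$A{\left(H \right)} = 3 + H$
$O{\left(P \right)} = -3$ ($O{\left(P \right)} = 3 - 3 \left(5 - 3\right) = 3 - 6 = -3$)
$273634 - O{\left(-622 \right)} = 273634 - -3 = 273634 + 3 = 273637$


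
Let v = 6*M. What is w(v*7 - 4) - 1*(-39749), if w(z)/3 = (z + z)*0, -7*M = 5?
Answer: 39749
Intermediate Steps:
M = -5/7 (M = -1/7*5 = -5/7 ≈ -0.71429)
v = -30/7 (v = 6*(-5/7) = -30/7 ≈ -4.2857)
w(z) = 0 (w(z) = 3*((z + z)*0) = 3*((2*z)*0) = 3*0 = 0)
w(v*7 - 4) - 1*(-39749) = 0 - 1*(-39749) = 0 + 39749 = 39749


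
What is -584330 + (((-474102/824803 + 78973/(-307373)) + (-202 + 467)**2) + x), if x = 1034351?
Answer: 131893685300998309/253522172519 ≈ 5.2025e+5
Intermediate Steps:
-584330 + (((-474102/824803 + 78973/(-307373)) + (-202 + 467)**2) + x) = -584330 + (((-474102/824803 + 78973/(-307373)) + (-202 + 467)**2) + 1034351) = -584330 + (((-474102*1/824803 + 78973*(-1/307373)) + 265**2) + 1034351) = -584330 + (((-474102/824803 - 78973/307373) + 70225) + 1034351) = -584330 + ((-210863321365/253522172519 + 70225) + 1034351) = -584330 + (17803383701825410/253522172519 + 1034351) = -584330 + 280034296369025579/253522172519 = 131893685300998309/253522172519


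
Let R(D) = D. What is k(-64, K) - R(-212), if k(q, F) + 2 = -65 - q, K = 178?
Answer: 209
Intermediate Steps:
k(q, F) = -67 - q (k(q, F) = -2 + (-65 - q) = -67 - q)
k(-64, K) - R(-212) = (-67 - 1*(-64)) - 1*(-212) = (-67 + 64) + 212 = -3 + 212 = 209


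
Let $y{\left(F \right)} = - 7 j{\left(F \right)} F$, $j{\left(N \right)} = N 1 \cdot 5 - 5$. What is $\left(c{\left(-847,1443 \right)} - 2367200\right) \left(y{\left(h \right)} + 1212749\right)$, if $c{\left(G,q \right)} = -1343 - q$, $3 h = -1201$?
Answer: $\frac{94077539894414}{9} \approx 1.0453 \cdot 10^{13}$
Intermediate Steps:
$h = - \frac{1201}{3}$ ($h = \frac{1}{3} \left(-1201\right) = - \frac{1201}{3} \approx -400.33$)
$j{\left(N \right)} = -5 + 5 N$ ($j{\left(N \right)} = N 5 - 5 = 5 N - 5 = -5 + 5 N$)
$y{\left(F \right)} = F \left(35 - 35 F\right)$ ($y{\left(F \right)} = - 7 \left(-5 + 5 F\right) F = \left(35 - 35 F\right) F = F \left(35 - 35 F\right)$)
$\left(c{\left(-847,1443 \right)} - 2367200\right) \left(y{\left(h \right)} + 1212749\right) = \left(\left(-1343 - 1443\right) - 2367200\right) \left(35 \left(- \frac{1201}{3}\right) \left(1 - - \frac{1201}{3}\right) + 1212749\right) = \left(\left(-1343 - 1443\right) - 2367200\right) \left(35 \left(- \frac{1201}{3}\right) \left(1 + \frac{1201}{3}\right) + 1212749\right) = \left(-2786 - 2367200\right) \left(35 \left(- \frac{1201}{3}\right) \frac{1204}{3} + 1212749\right) = - 2369986 \left(- \frac{50610140}{9} + 1212749\right) = \left(-2369986\right) \left(- \frac{39695399}{9}\right) = \frac{94077539894414}{9}$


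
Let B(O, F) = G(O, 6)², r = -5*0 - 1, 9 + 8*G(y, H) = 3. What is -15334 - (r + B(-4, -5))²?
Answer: -3925553/256 ≈ -15334.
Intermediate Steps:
G(y, H) = -¾ (G(y, H) = -9/8 + (⅛)*3 = -9/8 + 3/8 = -¾)
r = -1 (r = 0 - 1 = -1)
B(O, F) = 9/16 (B(O, F) = (-¾)² = 9/16)
-15334 - (r + B(-4, -5))² = -15334 - (-1 + 9/16)² = -15334 - (-7/16)² = -15334 - 1*49/256 = -15334 - 49/256 = -3925553/256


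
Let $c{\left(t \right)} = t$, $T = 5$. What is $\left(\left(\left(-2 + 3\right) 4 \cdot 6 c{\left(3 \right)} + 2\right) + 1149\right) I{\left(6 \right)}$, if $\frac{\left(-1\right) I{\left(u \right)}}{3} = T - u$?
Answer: $3669$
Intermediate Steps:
$I{\left(u \right)} = -15 + 3 u$ ($I{\left(u \right)} = - 3 \left(5 - u\right) = -15 + 3 u$)
$\left(\left(\left(-2 + 3\right) 4 \cdot 6 c{\left(3 \right)} + 2\right) + 1149\right) I{\left(6 \right)} = \left(\left(\left(-2 + 3\right) 4 \cdot 6 \cdot 3 + 2\right) + 1149\right) \left(-15 + 3 \cdot 6\right) = \left(\left(1 \cdot 24 \cdot 3 + 2\right) + 1149\right) \left(-15 + 18\right) = \left(\left(1 \cdot 72 + 2\right) + 1149\right) 3 = \left(\left(72 + 2\right) + 1149\right) 3 = \left(74 + 1149\right) 3 = 1223 \cdot 3 = 3669$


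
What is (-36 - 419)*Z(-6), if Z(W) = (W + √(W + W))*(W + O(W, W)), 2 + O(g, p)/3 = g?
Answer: -81900 + 27300*I*√3 ≈ -81900.0 + 47285.0*I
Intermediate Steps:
O(g, p) = -6 + 3*g
Z(W) = (-6 + 4*W)*(W + √2*√W) (Z(W) = (W + √(W + W))*(W + (-6 + 3*W)) = (W + √(2*W))*(-6 + 4*W) = (W + √2*√W)*(-6 + 4*W) = (-6 + 4*W)*(W + √2*√W))
(-36 - 419)*Z(-6) = (-36 - 419)*(-6*(-6) + 4*(-6)² - 6*√2*√(-6) + 4*√2*(-6)^(3/2)) = -455*(36 + 4*36 - 6*√2*I*√6 + 4*√2*(-6*I*√6)) = -455*(36 + 144 - 12*I*√3 - 48*I*√3) = -455*(180 - 60*I*√3) = -81900 + 27300*I*√3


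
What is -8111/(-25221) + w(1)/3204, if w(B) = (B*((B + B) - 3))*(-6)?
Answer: 484055/1496446 ≈ 0.32347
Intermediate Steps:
w(B) = -6*B*(-3 + 2*B) (w(B) = (B*(2*B - 3))*(-6) = (B*(-3 + 2*B))*(-6) = -6*B*(-3 + 2*B))
-8111/(-25221) + w(1)/3204 = -8111/(-25221) + (6*1*(3 - 2*1))/3204 = -8111*(-1/25221) + (6*1*(3 - 2))*(1/3204) = 8111/25221 + (6*1*1)*(1/3204) = 8111/25221 + 6*(1/3204) = 8111/25221 + 1/534 = 484055/1496446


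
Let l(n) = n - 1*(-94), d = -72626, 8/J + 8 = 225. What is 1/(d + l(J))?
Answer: -217/15739436 ≈ -1.3787e-5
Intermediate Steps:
J = 8/217 (J = 8/(-8 + 225) = 8/217 ≈ 0.036866)
l(n) = 94 + n (l(n) = n + 94 = 94 + n)
1/(d + l(J)) = 1/(-72626 + (94 + 8/217)) = 1/(-72626 + 20406/217) = 1/(-15739436/217) = -217/15739436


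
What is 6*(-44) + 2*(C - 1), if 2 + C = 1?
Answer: -268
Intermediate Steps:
C = -1 (C = -2 + 1 = -1)
6*(-44) + 2*(C - 1) = 6*(-44) + 2*(-1 - 1) = -264 + 2*(-2) = -264 - 4 = -268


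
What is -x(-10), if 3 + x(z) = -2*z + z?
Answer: -7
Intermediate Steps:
x(z) = -3 - z (x(z) = -3 + (-2*z + z) = -3 - z)
-x(-10) = -(-3 - 1*(-10)) = -(-3 + 10) = -1*7 = -7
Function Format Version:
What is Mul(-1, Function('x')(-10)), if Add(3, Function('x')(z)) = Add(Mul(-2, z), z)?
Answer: -7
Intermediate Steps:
Function('x')(z) = Add(-3, Mul(-1, z)) (Function('x')(z) = Add(-3, Add(Mul(-2, z), z)) = Add(-3, Mul(-1, z)))
Mul(-1, Function('x')(-10)) = Mul(-1, Add(-3, Mul(-1, -10))) = Mul(-1, Add(-3, 10)) = Mul(-1, 7) = -7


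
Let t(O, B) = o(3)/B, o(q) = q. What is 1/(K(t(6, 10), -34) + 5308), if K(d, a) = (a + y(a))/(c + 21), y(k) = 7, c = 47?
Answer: 68/360917 ≈ 0.00018841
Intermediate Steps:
t(O, B) = 3/B
K(d, a) = 7/68 + a/68 (K(d, a) = (a + 7)/(47 + 21) = (7 + a)/68 = (7 + a)*(1/68) = 7/68 + a/68)
1/(K(t(6, 10), -34) + 5308) = 1/((7/68 + (1/68)*(-34)) + 5308) = 1/((7/68 - 1/2) + 5308) = 1/(-27/68 + 5308) = 1/(360917/68) = 68/360917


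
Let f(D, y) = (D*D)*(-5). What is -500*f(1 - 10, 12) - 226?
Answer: 202274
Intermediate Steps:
f(D, y) = -5*D**2 (f(D, y) = D**2*(-5) = -5*D**2)
-500*f(1 - 10, 12) - 226 = -(-2500)*(1 - 10)**2 - 226 = -(-2500)*(-9)**2 - 226 = -(-2500)*81 - 226 = -500*(-405) - 226 = 202500 - 226 = 202274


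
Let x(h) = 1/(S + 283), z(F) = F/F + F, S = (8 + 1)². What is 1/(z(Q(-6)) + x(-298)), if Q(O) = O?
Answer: -364/1819 ≈ -0.20011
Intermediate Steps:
S = 81 (S = 9² = 81)
z(F) = 1 + F
x(h) = 1/364 (x(h) = 1/(81 + 283) = 1/364)
1/(z(Q(-6)) + x(-298)) = 1/((1 - 6) + 1/364) = 1/(-5 + 1/364) = 1/(-1819/364) = -364/1819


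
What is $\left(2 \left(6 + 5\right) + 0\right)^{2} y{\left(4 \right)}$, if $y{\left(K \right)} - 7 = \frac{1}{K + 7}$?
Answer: $3432$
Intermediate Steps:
$y{\left(K \right)} = 7 + \frac{1}{7 + K}$ ($y{\left(K \right)} = 7 + \frac{1}{K + 7} = 7 + \frac{1}{7 + K}$)
$\left(2 \left(6 + 5\right) + 0\right)^{2} y{\left(4 \right)} = \left(2 \left(6 + 5\right) + 0\right)^{2} \frac{50 + 7 \cdot 4}{7 + 4} = \left(2 \cdot 11 + 0\right)^{2} \frac{50 + 28}{11} = \left(22 + 0\right)^{2} \cdot \frac{1}{11} \cdot 78 = 22^{2} \cdot \frac{78}{11} = 484 \cdot \frac{78}{11} = 3432$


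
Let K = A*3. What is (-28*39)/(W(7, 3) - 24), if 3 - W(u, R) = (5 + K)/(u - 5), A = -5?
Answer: 273/4 ≈ 68.250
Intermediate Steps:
K = -15 (K = -5*3 = -15)
W(u, R) = 3 + 10/(-5 + u) (W(u, R) = 3 - (5 - 15)/(u - 5) = 3 - (-10)/(-5 + u) = 3 + 10/(-5 + u))
(-28*39)/(W(7, 3) - 24) = (-28*39)/((-5 + 3*7)/(-5 + 7) - 24) = -1092/((-5 + 21)/2 - 24) = -1092/((1/2)*16 - 24) = -1092/(8 - 24) = -1092/(-16) = -1092*(-1/16) = 273/4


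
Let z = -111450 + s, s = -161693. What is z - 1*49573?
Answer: -322716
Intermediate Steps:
z = -273143 (z = -111450 - 161693 = -273143)
z - 1*49573 = -273143 - 1*49573 = -273143 - 49573 = -322716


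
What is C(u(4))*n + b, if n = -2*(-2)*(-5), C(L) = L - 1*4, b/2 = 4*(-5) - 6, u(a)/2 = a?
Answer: -132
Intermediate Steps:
u(a) = 2*a
b = -52 (b = 2*(4*(-5) - 6) = 2*(-20 - 6) = 2*(-26) = -52)
C(L) = -4 + L (C(L) = L - 4 = -4 + L)
n = -20 (n = 4*(-5) = -20)
C(u(4))*n + b = (-4 + 2*4)*(-20) - 52 = (-4 + 8)*(-20) - 52 = 4*(-20) - 52 = -80 - 52 = -132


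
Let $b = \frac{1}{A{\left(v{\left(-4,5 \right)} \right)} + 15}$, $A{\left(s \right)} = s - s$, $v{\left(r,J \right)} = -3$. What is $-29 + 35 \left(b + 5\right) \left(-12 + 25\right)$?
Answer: $\frac{6829}{3} \approx 2276.3$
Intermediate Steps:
$A{\left(s \right)} = 0$
$b = \frac{1}{15}$ ($b = \frac{1}{0 + 15} = \frac{1}{15} \approx 0.066667$)
$-29 + 35 \left(b + 5\right) \left(-12 + 25\right) = -29 + 35 \left(\frac{1}{15} + 5\right) \left(-12 + 25\right) = -29 + 35 \cdot \frac{76}{15} \cdot 13 = -29 + 35 \cdot \frac{988}{15} = -29 + \frac{6916}{3} = \frac{6829}{3}$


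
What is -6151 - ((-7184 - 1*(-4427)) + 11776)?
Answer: -15170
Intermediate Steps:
-6151 - ((-7184 - 1*(-4427)) + 11776) = -6151 - ((-7184 + 4427) + 11776) = -6151 - (-2757 + 11776) = -6151 - 1*9019 = -6151 - 9019 = -15170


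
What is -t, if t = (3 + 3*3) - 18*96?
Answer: 1716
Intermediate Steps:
t = -1716 (t = (3 + 9) - 1728 = 12 - 1728 = -1716)
-t = -1*(-1716) = 1716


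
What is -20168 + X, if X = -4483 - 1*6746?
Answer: -31397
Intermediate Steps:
X = -11229 (X = -4483 - 6746 = -11229)
-20168 + X = -20168 - 11229 = -31397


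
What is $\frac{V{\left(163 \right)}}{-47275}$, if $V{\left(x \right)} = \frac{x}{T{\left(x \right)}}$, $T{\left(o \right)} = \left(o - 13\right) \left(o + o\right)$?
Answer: $- \frac{1}{14182500} \approx -7.0509 \cdot 10^{-8}$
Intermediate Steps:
$T{\left(o \right)} = 2 o \left(-13 + o\right)$ ($T{\left(o \right)} = \left(-13 + o\right) 2 o = 2 o \left(-13 + o\right)$)
$V{\left(x \right)} = \frac{1}{2 \left(-13 + x\right)}$ ($V{\left(x \right)} = \frac{x}{2 x \left(-13 + x\right)} = x \frac{1}{2 x \left(-13 + x\right)} = \frac{1}{2 \left(-13 + x\right)}$)
$\frac{V{\left(163 \right)}}{-47275} = \frac{\frac{1}{2} \frac{1}{-13 + 163}}{-47275} = \frac{1}{2 \cdot 150} \left(- \frac{1}{47275}\right) = \frac{1}{2} \cdot \frac{1}{150} \left(- \frac{1}{47275}\right) = \frac{1}{300} \left(- \frac{1}{47275}\right) = - \frac{1}{14182500}$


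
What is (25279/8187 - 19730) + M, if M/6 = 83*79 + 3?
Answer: 160736089/8187 ≈ 19633.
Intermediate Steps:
M = 39360 (M = 6*(83*79 + 3) = 6*(6557 + 3) = 6*6560 = 39360)
(25279/8187 - 19730) + M = (25279/8187 - 19730) + 39360 = -161504231/8187 + 39360 = 160736089/8187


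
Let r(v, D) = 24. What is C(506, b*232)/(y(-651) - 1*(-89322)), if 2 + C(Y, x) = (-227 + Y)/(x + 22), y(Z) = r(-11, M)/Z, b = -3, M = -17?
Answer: -353059/13064051684 ≈ -2.7025e-5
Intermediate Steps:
y(Z) = 24/Z
C(Y, x) = -2 + (-227 + Y)/(22 + x) (C(Y, x) = -2 + (-227 + Y)/(x + 22) = -2 + (-227 + Y)/(22 + x))
C(506, b*232)/(y(-651) - 1*(-89322)) = ((-271 + 506 - (-6)*232)/(22 - 3*232))/(24/(-651) - 1*(-89322)) = ((-271 + 506 - 2*(-696))/(22 - 696))/(24*(-1/651) + 89322) = ((-271 + 506 + 1392)/(-674))/(-8/217 + 89322) = (-1/674*1627)/(19382866/217) = -1627/674*217/19382866 = -353059/13064051684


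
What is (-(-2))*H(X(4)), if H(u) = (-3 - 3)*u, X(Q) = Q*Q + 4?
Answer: -240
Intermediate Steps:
X(Q) = 4 + Q² (X(Q) = Q² + 4 = 4 + Q²)
H(u) = -6*u
(-(-2))*H(X(4)) = (-(-2))*(-6*(4 + 4²)) = (-2*(-1))*(-6*(4 + 16)) = 2*(-6*20) = 2*(-120) = -240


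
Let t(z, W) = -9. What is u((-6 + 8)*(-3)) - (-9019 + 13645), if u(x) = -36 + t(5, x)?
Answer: -4671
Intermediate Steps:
u(x) = -45 (u(x) = -36 - 9 = -45)
u((-6 + 8)*(-3)) - (-9019 + 13645) = -45 - (-9019 + 13645) = -45 - 1*4626 = -45 - 4626 = -4671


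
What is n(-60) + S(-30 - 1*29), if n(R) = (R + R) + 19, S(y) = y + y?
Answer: -219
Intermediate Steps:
S(y) = 2*y
n(R) = 19 + 2*R (n(R) = 2*R + 19 = 19 + 2*R)
n(-60) + S(-30 - 1*29) = (19 + 2*(-60)) + 2*(-30 - 1*29) = (19 - 120) + 2*(-30 - 29) = -101 + 2*(-59) = -101 - 118 = -219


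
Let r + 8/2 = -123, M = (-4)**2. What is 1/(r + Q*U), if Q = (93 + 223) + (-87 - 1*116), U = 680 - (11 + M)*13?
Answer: 1/37050 ≈ 2.6991e-5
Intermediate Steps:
M = 16
r = -127 (r = -4 - 123 = -127)
U = 329 (U = 680 - (11 + 16)*13 = 680 - 27*13 = 680 - 1*351 = 680 - 351 = 329)
Q = 113 (Q = 316 + (-87 - 116) = 316 - 203 = 113)
1/(r + Q*U) = 1/(-127 + 113*329) = 1/(-127 + 37177) = 1/37050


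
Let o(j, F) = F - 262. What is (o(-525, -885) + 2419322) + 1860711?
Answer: 4278886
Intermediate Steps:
o(j, F) = -262 + F
(o(-525, -885) + 2419322) + 1860711 = ((-262 - 885) + 2419322) + 1860711 = (-1147 + 2419322) + 1860711 = 2418175 + 1860711 = 4278886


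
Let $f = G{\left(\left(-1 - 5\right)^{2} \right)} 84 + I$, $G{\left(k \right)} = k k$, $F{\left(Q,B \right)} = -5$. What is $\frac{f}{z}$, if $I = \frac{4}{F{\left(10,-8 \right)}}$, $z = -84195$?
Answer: $- \frac{544316}{420975} \approx -1.293$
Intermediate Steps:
$G{\left(k \right)} = k^{2}$
$I = - \frac{4}{5}$ ($I = \frac{4}{-5} = 4 \left(- \frac{1}{5}\right) = - \frac{4}{5} \approx -0.8$)
$f = \frac{544316}{5}$ ($f = \left(\left(-1 - 5\right)^{2}\right)^{2} \cdot 84 - \frac{4}{5} = \left(\left(-6\right)^{2}\right)^{2} \cdot 84 - \frac{4}{5} = 36^{2} \cdot 84 - \frac{4}{5} = 1296 \cdot 84 - \frac{4}{5} = 108864 - \frac{4}{5} = \frac{544316}{5} \approx 1.0886 \cdot 10^{5}$)
$\frac{f}{z} = \frac{544316}{5 \left(-84195\right)} = \frac{544316}{5} \left(- \frac{1}{84195}\right) = - \frac{544316}{420975}$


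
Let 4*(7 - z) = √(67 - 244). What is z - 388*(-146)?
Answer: 56655 - I*√177/4 ≈ 56655.0 - 3.326*I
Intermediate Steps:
z = 7 - I*√177/4 (z = 7 - √(67 - 244)/4 = 7 - I*√177/4 ≈ 7.0 - 3.326*I)
z - 388*(-146) = (7 - I*√177/4) - 388*(-146) = (7 - I*√177/4) + 56648 = 56655 - I*√177/4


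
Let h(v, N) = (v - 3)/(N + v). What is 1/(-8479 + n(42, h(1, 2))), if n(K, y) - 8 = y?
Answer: -3/25415 ≈ -0.00011804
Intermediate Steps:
h(v, N) = (-3 + v)/(N + v)
n(K, y) = 8 + y
1/(-8479 + n(42, h(1, 2))) = 1/(-8479 + (8 + (-3 + 1)/(2 + 1))) = 1/(-8479 + (8 - 2/3)) = 1/(-8479 + (8 + (⅓)*(-2))) = 1/(-8479 + (8 - ⅔)) = 1/(-8479 + 22/3) = 1/(-25415/3) = -3/25415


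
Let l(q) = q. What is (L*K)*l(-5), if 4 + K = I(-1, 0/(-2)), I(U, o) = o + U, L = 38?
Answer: 950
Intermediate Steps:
I(U, o) = U + o
K = -5 (K = -4 + (-1 + 0/(-2)) = -4 + (-1 + 0*(-½)) = -4 + (-1 + 0) = -4 - 1 = -5)
(L*K)*l(-5) = (38*(-5))*(-5) = -190*(-5) = 950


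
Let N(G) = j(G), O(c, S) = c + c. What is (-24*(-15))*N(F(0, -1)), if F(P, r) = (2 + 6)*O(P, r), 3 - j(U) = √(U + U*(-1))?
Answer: 1080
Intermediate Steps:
O(c, S) = 2*c
j(U) = 3 (j(U) = 3 - √(U + U*(-1)) = 3 - √(U - U) = 3 - √0 = 3 - 1*0 = 3 + 0 = 3)
F(P, r) = 16*P (F(P, r) = (2 + 6)*(2*P) = 8*(2*P) = 16*P)
N(G) = 3
(-24*(-15))*N(F(0, -1)) = -24*(-15)*3 = 360*3 = 1080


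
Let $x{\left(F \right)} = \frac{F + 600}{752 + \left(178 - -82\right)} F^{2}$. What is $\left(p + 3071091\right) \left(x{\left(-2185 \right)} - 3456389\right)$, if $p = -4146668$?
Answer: $\frac{517446640307307}{44} \approx 1.176 \cdot 10^{13}$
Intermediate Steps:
$x{\left(F \right)} = F^{2} \left(\frac{150}{253} + \frac{F}{1012}\right)$ ($x{\left(F \right)} = \frac{600 + F}{752 + \left(178 + 82\right)} F^{2} = \frac{600 + F}{752 + 260} F^{2} = \frac{600 + F}{1012} F^{2} = \left(600 + F\right) \frac{1}{1012} F^{2} = \left(\frac{150}{253} + \frac{F}{1012}\right) F^{2} = F^{2} \left(\frac{150}{253} + \frac{F}{1012}\right)$)
$\left(p + 3071091\right) \left(x{\left(-2185 \right)} - 3456389\right) = \left(-4146668 + 3071091\right) \left(\frac{\left(-2185\right)^{2} \left(600 - 2185\right)}{1012} - 3456389\right) = - 1075577 \left(\frac{1}{1012} \cdot 4774225 \left(-1585\right) - 3456389\right) = - 1075577 \left(- \frac{329006375}{44} - 3456389\right) = \left(-1075577\right) \left(- \frac{481087491}{44}\right) = \frac{517446640307307}{44}$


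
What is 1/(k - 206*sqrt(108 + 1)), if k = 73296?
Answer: 18324/1341919523 + 103*sqrt(109)/2683839046 ≈ 1.4056e-5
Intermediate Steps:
1/(k - 206*sqrt(108 + 1)) = 1/(73296 - 206*sqrt(108 + 1)) = 1/(73296 - 206*sqrt(109))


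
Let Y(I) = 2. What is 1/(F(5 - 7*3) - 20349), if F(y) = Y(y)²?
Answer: -1/20345 ≈ -4.9152e-5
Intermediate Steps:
F(y) = 4 (F(y) = 2² = 4)
1/(F(5 - 7*3) - 20349) = 1/(4 - 20349) = 1/(-20345) = -1/20345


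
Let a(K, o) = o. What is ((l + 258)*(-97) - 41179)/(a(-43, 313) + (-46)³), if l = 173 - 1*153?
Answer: 22715/32341 ≈ 0.70236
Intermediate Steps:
l = 20 (l = 173 - 153 = 20)
((l + 258)*(-97) - 41179)/(a(-43, 313) + (-46)³) = ((20 + 258)*(-97) - 41179)/(313 + (-46)³) = (278*(-97) - 41179)/(313 - 97336) = (-26966 - 41179)/(-97023) = -68145*(-1/97023) = 22715/32341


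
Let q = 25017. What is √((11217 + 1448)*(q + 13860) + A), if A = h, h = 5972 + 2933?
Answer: √492386110 ≈ 22190.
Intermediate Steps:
h = 8905
A = 8905
√((11217 + 1448)*(q + 13860) + A) = √((11217 + 1448)*(25017 + 13860) + 8905) = √(12665*38877 + 8905) = √(492377205 + 8905) = √492386110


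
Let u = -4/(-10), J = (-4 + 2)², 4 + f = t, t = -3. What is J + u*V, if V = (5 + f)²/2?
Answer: 24/5 ≈ 4.8000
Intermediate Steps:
f = -7 (f = -4 - 3 = -7)
J = 4 (J = (-2)² = 4)
u = ⅖ (u = -4*(-⅒) = ⅖ ≈ 0.40000)
V = 2 (V = (5 - 7)²/2 = (-2)²*(½) = 4*(½) = 2)
J + u*V = 4 + (⅖)*2 = 4 + ⅘ = 24/5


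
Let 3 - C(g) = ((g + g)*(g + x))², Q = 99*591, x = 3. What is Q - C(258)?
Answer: 18137683482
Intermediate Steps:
Q = 58509
C(g) = 3 - 4*g²*(3 + g)² (C(g) = 3 - ((g + g)*(g + 3))² = 3 - ((2*g)*(3 + g))² = 3 - (2*g*(3 + g))² = 3 - 4*g²*(3 + g)²)
Q - C(258) = 58509 - (3 - 4*258²*(3 + 258)²) = 58509 - (3 - 4*66564*261²) = 58509 - (3 - 4*66564*68121) = 58509 - (3 - 18137624976) = 58509 - 1*(-18137624973) = 58509 + 18137624973 = 18137683482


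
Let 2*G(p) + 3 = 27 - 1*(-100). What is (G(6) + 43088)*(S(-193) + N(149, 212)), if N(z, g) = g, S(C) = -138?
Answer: 3193100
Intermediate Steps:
G(p) = 62 (G(p) = -3/2 + (27 - 1*(-100))/2 = -3/2 + (27 + 100)/2 = -3/2 + (1/2)*127 = -3/2 + 127/2 = 62)
(G(6) + 43088)*(S(-193) + N(149, 212)) = (62 + 43088)*(-138 + 212) = 43150*74 = 3193100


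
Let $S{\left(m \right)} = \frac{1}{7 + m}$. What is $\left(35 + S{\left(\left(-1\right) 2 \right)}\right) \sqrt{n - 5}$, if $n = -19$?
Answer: $\frac{352 i \sqrt{6}}{5} \approx 172.44 i$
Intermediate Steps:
$\left(35 + S{\left(\left(-1\right) 2 \right)}\right) \sqrt{n - 5} = \left(35 + \frac{1}{7 - 2}\right) \sqrt{-19 - 5} = \left(35 + \frac{1}{7 - 2}\right) \sqrt{-24} = \left(35 + \frac{1}{5}\right) 2 i \sqrt{6} = \frac{176 \cdot 2 i \sqrt{6}}{5} = \frac{352 i \sqrt{6}}{5}$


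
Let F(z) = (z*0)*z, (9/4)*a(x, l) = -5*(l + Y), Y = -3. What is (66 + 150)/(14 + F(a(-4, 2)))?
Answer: 108/7 ≈ 15.429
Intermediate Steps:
a(x, l) = 20/3 - 20*l/9 (a(x, l) = 4*(-5*(l - 3))/9 = 4*(-5*(-3 + l))/9 = 4*(15 - 5*l)/9 = 20/3 - 20*l/9)
F(z) = 0 (F(z) = 0*z = 0)
(66 + 150)/(14 + F(a(-4, 2))) = (66 + 150)/(14 + 0) = 216/14 = 216*(1/14) = 108/7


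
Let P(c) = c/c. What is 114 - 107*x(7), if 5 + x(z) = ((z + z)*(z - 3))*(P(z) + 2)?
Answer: -17327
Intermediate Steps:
P(c) = 1
x(z) = -5 + 6*z*(-3 + z) (x(z) = -5 + ((z + z)*(z - 3))*(1 + 2) = -5 + ((2*z)*(-3 + z))*3 = -5 + (2*z*(-3 + z))*3 = -5 + 6*z*(-3 + z))
114 - 107*x(7) = 114 - 107*(-5 - 18*7 + 6*7²) = 114 - 107*(-5 - 126 + 6*49) = 114 - 107*(-5 - 126 + 294) = 114 - 107*163 = 114 - 17441 = -17327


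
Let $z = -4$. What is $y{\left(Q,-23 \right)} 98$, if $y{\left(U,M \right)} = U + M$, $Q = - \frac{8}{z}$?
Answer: $-2058$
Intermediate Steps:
$Q = 2$ ($Q = - \frac{8}{-4} = \left(-8\right) \left(- \frac{1}{4}\right) = 2$)
$y{\left(U,M \right)} = M + U$
$y{\left(Q,-23 \right)} 98 = \left(-23 + 2\right) 98 = \left(-21\right) 98 = -2058$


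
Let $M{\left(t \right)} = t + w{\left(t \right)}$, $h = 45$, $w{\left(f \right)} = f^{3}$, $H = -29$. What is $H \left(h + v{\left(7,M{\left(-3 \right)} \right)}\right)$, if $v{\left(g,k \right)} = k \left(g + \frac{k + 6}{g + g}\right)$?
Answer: $\frac{23055}{7} \approx 3293.6$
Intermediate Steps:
$M{\left(t \right)} = t + t^{3}$
$v{\left(g,k \right)} = k \left(g + \frac{6 + k}{2 g}\right)$
$H \left(h + v{\left(7,M{\left(-3 \right)} \right)}\right) = - 29 \left(45 + \frac{\left(-3 + \left(-3\right)^{3}\right) \left(6 + \left(-3 + \left(-3\right)^{3}\right) + 2 \cdot 7^{2}\right)}{2 \cdot 7}\right) = - 29 \left(45 + \frac{1}{2} \left(-3 - 27\right) \frac{1}{7} \left(6 - 30 + 2 \cdot 49\right)\right) = - 29 \left(45 + \frac{1}{2} \left(-30\right) \frac{1}{7} \left(6 - 30 + 98\right)\right) = - 29 \left(45 + \frac{1}{2} \left(-30\right) \frac{1}{7} \cdot 74\right) = - 29 \left(45 - \frac{1110}{7}\right) = \left(-29\right) \left(- \frac{795}{7}\right) = \frac{23055}{7}$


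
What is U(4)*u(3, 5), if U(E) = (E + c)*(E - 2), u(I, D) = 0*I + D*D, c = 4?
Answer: 400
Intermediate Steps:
u(I, D) = D² (u(I, D) = 0 + D² = D²)
U(E) = (-2 + E)*(4 + E) (U(E) = (E + 4)*(E - 2) = (4 + E)*(-2 + E) = (-2 + E)*(4 + E))
U(4)*u(3, 5) = (-8 + 4² + 2*4)*5² = (-8 + 16 + 8)*25 = 16*25 = 400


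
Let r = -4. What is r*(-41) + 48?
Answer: 212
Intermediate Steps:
r*(-41) + 48 = -4*(-41) + 48 = 164 + 48 = 212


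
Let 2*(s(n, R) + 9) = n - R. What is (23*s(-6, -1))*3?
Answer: -1587/2 ≈ -793.50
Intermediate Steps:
s(n, R) = -9 + n/2 - R/2 (s(n, R) = -9 + (n - R)/2 = -9 + (n/2 - R/2) = -9 + n/2 - R/2)
(23*s(-6, -1))*3 = (23*(-9 + (½)*(-6) - ½*(-1)))*3 = (23*(-9 - 3 + ½))*3 = (23*(-23/2))*3 = -529/2*3 = -1587/2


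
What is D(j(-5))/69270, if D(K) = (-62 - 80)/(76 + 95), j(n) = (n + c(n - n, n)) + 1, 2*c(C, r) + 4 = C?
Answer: -71/5922585 ≈ -1.1988e-5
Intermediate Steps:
c(C, r) = -2 + C/2
j(n) = -1 + n (j(n) = (n + (-2 + (n - n)/2)) + 1 = (n + (-2 + (½)*0)) + 1 = (n + (-2 + 0)) + 1 = (n - 2) + 1 = (-2 + n) + 1 = -1 + n)
D(K) = -142/171
D(j(-5))/69270 = -142/171/69270 = -142/171*1/69270 = -71/5922585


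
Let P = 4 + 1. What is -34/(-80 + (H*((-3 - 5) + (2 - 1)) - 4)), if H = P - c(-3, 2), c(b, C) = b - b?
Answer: 2/7 ≈ 0.28571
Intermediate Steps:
c(b, C) = 0
P = 5
H = 5 (H = 5 - 1*0 = 5 + 0 = 5)
-34/(-80 + (H*((-3 - 5) + (2 - 1)) - 4)) = -34/(-80 + (5*((-3 - 5) + (2 - 1)) - 4)) = -34/(-80 + (5*(-8 + 1) - 4)) = -34/(-80 + (5*(-7) - 4)) = -34/(-80 + (-35 - 4)) = -34/(-80 - 39) = -34/(-119) = -1/119*(-34) = 2/7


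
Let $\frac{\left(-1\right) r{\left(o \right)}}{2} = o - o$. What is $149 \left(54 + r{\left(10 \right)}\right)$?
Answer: $8046$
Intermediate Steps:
$r{\left(o \right)} = 0$ ($r{\left(o \right)} = - 2 \left(o - o\right) = \left(-2\right) 0 = 0$)
$149 \left(54 + r{\left(10 \right)}\right) = 149 \left(54 + 0\right) = 149 \cdot 54 = 8046$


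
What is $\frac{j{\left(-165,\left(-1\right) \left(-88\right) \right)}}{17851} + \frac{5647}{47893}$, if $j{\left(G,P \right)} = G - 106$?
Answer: $\frac{87825594}{854937943} \approx 0.10273$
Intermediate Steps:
$j{\left(G,P \right)} = -106 + G$ ($j{\left(G,P \right)} = G - 106 = -106 + G$)
$\frac{j{\left(-165,\left(-1\right) \left(-88\right) \right)}}{17851} + \frac{5647}{47893} = \frac{-106 - 165}{17851} + \frac{5647}{47893} = \left(-271\right) \frac{1}{17851} + 5647 \cdot \frac{1}{47893} = - \frac{271}{17851} + \frac{5647}{47893} = \frac{87825594}{854937943}$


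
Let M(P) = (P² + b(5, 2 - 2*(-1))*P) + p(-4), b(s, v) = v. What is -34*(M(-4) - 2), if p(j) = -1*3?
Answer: 170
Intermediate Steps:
p(j) = -3
M(P) = -3 + P² + 4*P (M(P) = (P² + (2 - 2*(-1))*P) - 3 = (P² + (2 + 2)*P) - 3 = (P² + 4*P) - 3 = -3 + P² + 4*P)
-34*(M(-4) - 2) = -34*((-3 + (-4)² + 4*(-4)) - 2) = -34*((-3 + 16 - 16) - 2) = -34*(-3 - 2) = -34*(-5) = 170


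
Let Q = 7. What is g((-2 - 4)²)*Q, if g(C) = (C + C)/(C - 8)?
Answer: 18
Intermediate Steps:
g(C) = 2*C/(-8 + C) (g(C) = (2*C)/(-8 + C) = 2*C/(-8 + C))
g((-2 - 4)²)*Q = (2*(-2 - 4)²/(-8 + (-2 - 4)²))*7 = (2*(-6)²/(-8 + (-6)²))*7 = (2*36/(-8 + 36))*7 = (2*36/28)*7 = (2*36*(1/28))*7 = (18/7)*7 = 18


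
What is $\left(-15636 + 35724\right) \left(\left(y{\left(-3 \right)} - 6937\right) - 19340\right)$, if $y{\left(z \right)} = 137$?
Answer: $-525100320$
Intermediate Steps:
$\left(-15636 + 35724\right) \left(\left(y{\left(-3 \right)} - 6937\right) - 19340\right) = \left(-15636 + 35724\right) \left(\left(137 - 6937\right) - 19340\right) = 20088 \left(\left(137 - 6937\right) - 19340\right) = 20088 \left(-6800 - 19340\right) = 20088 \left(-26140\right) = -525100320$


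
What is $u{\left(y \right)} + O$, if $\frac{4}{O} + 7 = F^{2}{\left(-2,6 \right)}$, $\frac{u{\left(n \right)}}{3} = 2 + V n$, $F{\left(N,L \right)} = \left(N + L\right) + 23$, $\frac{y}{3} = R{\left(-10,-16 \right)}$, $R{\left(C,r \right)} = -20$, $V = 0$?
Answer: $\frac{2168}{361} \approx 6.0055$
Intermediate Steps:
$y = -60$ ($y = 3 \left(-20\right) = -60$)
$F{\left(N,L \right)} = 23 + L + N$ ($F{\left(N,L \right)} = \left(L + N\right) + 23 = 23 + L + N$)
$u{\left(n \right)} = 6$ ($u{\left(n \right)} = 3 \left(2 + 0 n\right) = 3 \left(2 + 0\right) = 3 \cdot 2 = 6$)
$O = \frac{2}{361}$ ($O = \frac{4}{-7 + \left(23 + 6 - 2\right)^{2}} = \frac{4}{-7 + 27^{2}} = \frac{4}{-7 + 729} = \frac{4}{722} = 4 \cdot \frac{1}{722} = \frac{2}{361} \approx 0.0055402$)
$u{\left(y \right)} + O = 6 + \frac{2}{361} = \frac{2168}{361}$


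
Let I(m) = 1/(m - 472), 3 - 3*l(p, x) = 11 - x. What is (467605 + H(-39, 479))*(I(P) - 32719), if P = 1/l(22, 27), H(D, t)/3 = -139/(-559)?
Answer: -76672917818336648/5011435 ≈ -1.5300e+10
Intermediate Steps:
H(D, t) = 417/559 (H(D, t) = 3*(-139/(-559)) = 3*(-139*(-1/559)) = 3*(139/559) = 417/559)
l(p, x) = -8/3 + x/3 (l(p, x) = 1 - (11 - x)/3 = 1 + (-11/3 + x/3) = -8/3 + x/3)
P = 3/19 (P = 1/(-8/3 + (1/3)*27) = 1/(-8/3 + 9) = 1/(19/3) = 3/19 ≈ 0.15789)
I(m) = 1/(-472 + m)
(467605 + H(-39, 479))*(I(P) - 32719) = (467605 + 417/559)*(1/(-472 + 3/19) - 32719) = 261391612*(1/(-8965/19) - 32719)/559 = 261391612*(-19/8965 - 32719)/559 = (261391612/559)*(-293325854/8965) = -76672917818336648/5011435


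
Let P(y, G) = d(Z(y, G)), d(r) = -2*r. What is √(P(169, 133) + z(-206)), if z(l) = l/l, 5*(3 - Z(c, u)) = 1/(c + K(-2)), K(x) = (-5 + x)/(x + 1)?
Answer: I*√241890/220 ≈ 2.2356*I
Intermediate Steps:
K(x) = (-5 + x)/(1 + x)
Z(c, u) = 3 - 1/(5*(7 + c)) (Z(c, u) = 3 - 1/(5*(c + (-5 - 2)/(1 - 2))) = 3 - 1/(5*(c - 7/(-1))) = 3 - 1/(5*(c - 1*(-7))) = 3 - 1/(5*(c + 7)) = 3 - 1/(5*(7 + c)))
z(l) = 1
P(y, G) = -2*(104 + 15*y)/(5*(7 + y))
√(P(169, 133) + z(-206)) = √(2*(-104 - 15*169)/(5*(7 + 169)) + 1) = √((⅖)*(-104 - 2535)/176 + 1) = √((⅖)*(1/176)*(-2639) + 1) = √(-2639/440 + 1) = √(-2199/440) = I*√241890/220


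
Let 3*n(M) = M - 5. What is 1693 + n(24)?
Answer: 5098/3 ≈ 1699.3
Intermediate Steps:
n(M) = -5/3 + M/3 (n(M) = (M - 5)/3 = (-5 + M)/3 = -5/3 + M/3)
1693 + n(24) = 1693 + (-5/3 + (1/3)*24) = 1693 + (-5/3 + 8) = 1693 + 19/3 = 5098/3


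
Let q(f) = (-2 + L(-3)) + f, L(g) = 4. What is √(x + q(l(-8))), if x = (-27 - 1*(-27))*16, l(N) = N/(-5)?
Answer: 3*√10/5 ≈ 1.8974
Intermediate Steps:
l(N) = -N/5 (l(N) = N*(-⅕) = -N/5)
q(f) = 2 + f (q(f) = (-2 + 4) + f = 2 + f)
x = 0 (x = (-27 + 27)*16 = 0*16 = 0)
√(x + q(l(-8))) = √(0 + (2 - ⅕*(-8))) = √(0 + (2 + 8/5)) = √(0 + 18/5) = √(18/5) = 3*√10/5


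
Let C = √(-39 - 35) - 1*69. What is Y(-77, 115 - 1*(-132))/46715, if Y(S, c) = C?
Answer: -69/46715 + I*√74/46715 ≈ -0.001477 + 0.00018414*I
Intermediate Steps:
C = -69 + I*√74 (C = √(-74) - 69 = I*√74 - 69 = -69 + I*√74 ≈ -69.0 + 8.6023*I)
Y(S, c) = -69 + I*√74
Y(-77, 115 - 1*(-132))/46715 = (-69 + I*√74)/46715 = (-69 + I*√74)*(1/46715) = -69/46715 + I*√74/46715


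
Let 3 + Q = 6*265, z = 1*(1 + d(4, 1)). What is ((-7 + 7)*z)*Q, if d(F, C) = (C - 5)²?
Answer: 0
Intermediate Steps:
d(F, C) = (-5 + C)²
z = 17 (z = 1*(1 + (-5 + 1)²) = 1*(1 + (-4)²) = 1*(1 + 16) = 1*17 = 17)
Q = 1587 (Q = -3 + 6*265 = -3 + 1590 = 1587)
((-7 + 7)*z)*Q = ((-7 + 7)*17)*1587 = (0*17)*1587 = 0*1587 = 0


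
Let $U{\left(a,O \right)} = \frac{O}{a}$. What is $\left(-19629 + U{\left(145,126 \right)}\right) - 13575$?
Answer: $- \frac{4814454}{145} \approx -33203.0$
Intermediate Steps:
$\left(-19629 + U{\left(145,126 \right)}\right) - 13575 = \left(-19629 + \frac{126}{145}\right) - 13575 = - \frac{2846079}{145} - 13575 = - \frac{4814454}{145}$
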